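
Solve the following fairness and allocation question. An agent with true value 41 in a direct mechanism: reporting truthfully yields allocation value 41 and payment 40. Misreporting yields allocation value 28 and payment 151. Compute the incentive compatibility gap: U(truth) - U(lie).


Step 1: U(truth) = value - payment = 41 - 40 = 1
Step 2: U(lie) = allocation - payment = 28 - 151 = -123
Step 3: IC gap = 1 - (-123) = 124

124


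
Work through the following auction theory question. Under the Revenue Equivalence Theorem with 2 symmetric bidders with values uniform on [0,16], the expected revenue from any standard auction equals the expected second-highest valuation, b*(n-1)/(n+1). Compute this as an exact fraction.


Step 1: By Revenue Equivalence, expected revenue = b*(n-1)/(n+1)
Step 2: Substituting n = 2, b = 16
Step 3: Revenue = 16*(2-1)/(2+1) = 16*1/3
Step 4: Revenue = 16/3

16/3


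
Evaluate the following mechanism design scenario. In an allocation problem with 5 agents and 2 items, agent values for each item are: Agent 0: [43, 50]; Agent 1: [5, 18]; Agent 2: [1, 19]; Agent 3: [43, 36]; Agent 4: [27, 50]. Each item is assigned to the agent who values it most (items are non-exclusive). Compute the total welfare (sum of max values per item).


Step 1: For each item, find the maximum value among all agents.
Step 2: Item 0 -> Agent 0 (value 43)
Step 3: Item 1 -> Agent 0 (value 50)
Step 4: Total welfare = 43 + 50 = 93

93


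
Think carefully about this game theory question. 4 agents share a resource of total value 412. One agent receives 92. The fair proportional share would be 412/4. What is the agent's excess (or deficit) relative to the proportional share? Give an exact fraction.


Step 1: Proportional share = 412/4 = 103
Step 2: Agent's actual allocation = 92
Step 3: Excess = 92 - 103 = -11

-11


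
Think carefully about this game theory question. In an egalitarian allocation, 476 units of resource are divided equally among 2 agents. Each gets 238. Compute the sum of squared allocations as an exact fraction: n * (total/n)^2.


Step 1: Each agent's share = 476/2 = 238
Step 2: Square of each share = (238)^2 = 56644
Step 3: Sum of squares = 2 * 56644 = 113288

113288


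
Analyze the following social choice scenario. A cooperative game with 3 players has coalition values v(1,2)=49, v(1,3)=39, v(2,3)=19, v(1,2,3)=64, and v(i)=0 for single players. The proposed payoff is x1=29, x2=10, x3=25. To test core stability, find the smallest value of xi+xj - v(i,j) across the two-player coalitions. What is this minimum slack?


Step 1: Slack for coalition (1,2): x1+x2 - v12 = 39 - 49 = -10
Step 2: Slack for coalition (1,3): x1+x3 - v13 = 54 - 39 = 15
Step 3: Slack for coalition (2,3): x2+x3 - v23 = 35 - 19 = 16
Step 4: Minimum slack = min(-10, 15, 16) = -10, attained by (1,2); coalition (1,2) can block (slack < 0), so the allocation is not in the core

-10


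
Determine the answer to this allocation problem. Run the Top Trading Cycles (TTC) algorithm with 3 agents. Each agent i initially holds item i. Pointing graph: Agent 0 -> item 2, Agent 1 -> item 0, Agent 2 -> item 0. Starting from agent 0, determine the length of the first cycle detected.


Step 1: Trace the pointer graph from agent 0: 0 -> 2 -> 0
Step 2: A cycle is detected when we revisit agent 0
Step 3: The cycle is: 0 -> 2 -> 0
Step 4: Cycle length = 2

2


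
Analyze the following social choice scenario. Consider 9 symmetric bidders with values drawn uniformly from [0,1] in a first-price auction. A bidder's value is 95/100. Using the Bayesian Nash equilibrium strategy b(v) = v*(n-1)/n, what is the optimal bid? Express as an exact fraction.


Step 1: The symmetric BNE bidding function is b(v) = v * (n-1) / n
Step 2: Substitute v = 19/20 and n = 9
Step 3: b = 19/20 * 8/9
Step 4: b = 38/45

38/45


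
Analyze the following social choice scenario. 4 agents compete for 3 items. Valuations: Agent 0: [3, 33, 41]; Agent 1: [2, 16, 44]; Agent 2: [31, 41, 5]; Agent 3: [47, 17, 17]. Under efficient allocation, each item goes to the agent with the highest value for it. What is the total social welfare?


Step 1: For each item, find the maximum value among all agents.
Step 2: Item 0 -> Agent 3 (value 47)
Step 3: Item 1 -> Agent 2 (value 41)
Step 4: Item 2 -> Agent 1 (value 44)
Step 5: Total welfare = 47 + 41 + 44 = 132

132


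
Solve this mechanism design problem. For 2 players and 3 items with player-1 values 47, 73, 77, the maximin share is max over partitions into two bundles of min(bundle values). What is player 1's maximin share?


Step 1: Item values = 47, 73, 77
Step 2: Enumerate all 2-bundle partitions and take the smaller bundle:
  Partition 1: {47} vs {73,77} -> bundles 47, 150; min = 47
  Partition 2: {73} vs {47,77} -> bundles 73, 124; min = 73
  Partition 3: {77} vs {47,73} -> bundles 77, 120; min = 77
Step 3: MMS = max(47, 73, 77) = 77

77


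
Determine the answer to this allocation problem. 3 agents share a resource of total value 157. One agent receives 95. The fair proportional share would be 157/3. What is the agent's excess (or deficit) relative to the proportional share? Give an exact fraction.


Step 1: Proportional share = 157/3
Step 2: Agent's actual allocation = 95
Step 3: Excess = 95 - 157/3 = 128/3

128/3


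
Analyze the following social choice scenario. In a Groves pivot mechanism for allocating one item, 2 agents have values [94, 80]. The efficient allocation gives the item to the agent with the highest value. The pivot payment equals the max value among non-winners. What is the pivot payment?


Step 1: The efficient winner is agent 0 with value 94
Step 2: Other agents' values: [80]
Step 3: Pivot payment = max(others) = 80
Step 4: The winner pays 80

80


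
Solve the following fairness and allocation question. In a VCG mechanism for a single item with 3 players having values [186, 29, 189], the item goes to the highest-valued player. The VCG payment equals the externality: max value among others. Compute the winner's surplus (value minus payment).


Step 1: The winner is the agent with the highest value: agent 2 with value 189
Step 2: Values of other agents: [186, 29]
Step 3: VCG payment = max of others' values = 186
Step 4: Surplus = 189 - 186 = 3

3


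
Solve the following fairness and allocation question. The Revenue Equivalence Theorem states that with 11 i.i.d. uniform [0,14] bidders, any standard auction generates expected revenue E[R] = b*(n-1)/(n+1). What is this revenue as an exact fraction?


Step 1: By Revenue Equivalence, expected revenue = b*(n-1)/(n+1)
Step 2: Substituting n = 11, b = 14
Step 3: Revenue = 14*(11-1)/(11+1) = 14*10/12
Step 4: Revenue = 140/12 = 35/3

35/3


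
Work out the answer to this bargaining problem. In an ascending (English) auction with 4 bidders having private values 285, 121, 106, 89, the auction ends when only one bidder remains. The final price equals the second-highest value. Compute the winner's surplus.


Step 1: Identify the highest value: 285
Step 2: Identify the second-highest value: 121
Step 3: The final price = second-highest value = 121
Step 4: Surplus = 285 - 121 = 164

164


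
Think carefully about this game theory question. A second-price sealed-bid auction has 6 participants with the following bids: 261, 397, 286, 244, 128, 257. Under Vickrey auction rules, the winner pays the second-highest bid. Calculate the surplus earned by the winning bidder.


Step 1: Sort bids in descending order: 397, 286, 261, 257, 244, 128
Step 2: The winning bid is the highest: 397
Step 3: The payment equals the second-highest bid: 286
Step 4: Surplus = winner's bid - payment = 397 - 286 = 111

111


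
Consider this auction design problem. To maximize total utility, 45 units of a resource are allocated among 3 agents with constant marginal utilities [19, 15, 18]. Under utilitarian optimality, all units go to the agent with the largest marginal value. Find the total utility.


Step 1: The marginal utilities are [19, 15, 18]
Step 2: The highest marginal utility is 19
Step 3: All 45 units go to that agent
Step 4: Total utility = 19 * 45 = 855

855


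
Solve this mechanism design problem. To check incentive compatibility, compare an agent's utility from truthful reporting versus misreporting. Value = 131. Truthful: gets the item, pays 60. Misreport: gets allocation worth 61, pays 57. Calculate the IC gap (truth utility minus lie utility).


Step 1: U(truth) = value - payment = 131 - 60 = 71
Step 2: U(lie) = allocation - payment = 61 - 57 = 4
Step 3: IC gap = 71 - 4 = 67

67


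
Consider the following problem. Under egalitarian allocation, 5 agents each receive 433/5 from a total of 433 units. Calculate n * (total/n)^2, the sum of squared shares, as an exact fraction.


Step 1: Each agent's share = 433/5
Step 2: Square of each share = (433/5)^2 = 187489/25
Step 3: Sum of squares = 5 * 187489/25 = 187489/5

187489/5


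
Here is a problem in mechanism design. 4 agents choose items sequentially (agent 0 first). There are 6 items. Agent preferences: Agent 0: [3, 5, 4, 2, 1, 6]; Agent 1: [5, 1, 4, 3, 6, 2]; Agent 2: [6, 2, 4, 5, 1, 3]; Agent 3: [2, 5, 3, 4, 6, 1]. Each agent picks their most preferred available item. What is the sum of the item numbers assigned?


Step 1: Agent 0 picks item 3
Step 2: Agent 1 picks item 5
Step 3: Agent 2 picks item 6
Step 4: Agent 3 picks item 2
Step 5: Sum = 3 + 5 + 6 + 2 = 16

16


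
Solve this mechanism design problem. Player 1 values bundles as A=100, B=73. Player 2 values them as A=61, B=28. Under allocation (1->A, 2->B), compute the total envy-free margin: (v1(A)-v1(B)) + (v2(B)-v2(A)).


Step 1: Player 1's margin = v1(A) - v1(B) = 100 - 73 = 27
Step 2: Player 2's margin = v2(B) - v2(A) = 28 - 61 = -33
Step 3: Total margin = 27 + -33 = -6

-6


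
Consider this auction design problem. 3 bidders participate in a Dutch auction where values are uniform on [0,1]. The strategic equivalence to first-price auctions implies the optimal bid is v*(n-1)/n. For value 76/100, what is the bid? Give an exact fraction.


Step 1: Dutch auctions are strategically equivalent to first-price auctions
Step 2: The equilibrium bid is b(v) = v*(n-1)/n
Step 3: b = 19/25 * 2/3
Step 4: b = 38/75

38/75


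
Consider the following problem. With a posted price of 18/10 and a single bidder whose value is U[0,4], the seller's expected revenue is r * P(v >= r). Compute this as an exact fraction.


Step 1: Posted price r = 9/5, value support [0,4]
Step 2: P(v >= r) = (4 - 9/5)/4 = 11/20
Step 3: Expected revenue = r * P(v >= r) = 9/5 * 11/20
Step 4: Revenue = 99/100

99/100


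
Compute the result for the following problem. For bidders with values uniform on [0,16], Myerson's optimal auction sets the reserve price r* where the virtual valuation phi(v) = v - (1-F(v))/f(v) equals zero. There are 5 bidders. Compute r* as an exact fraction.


Step 1: For U[0,16], F(v) = v/16 and f(v) = 1/16
Step 2: phi(v) = v - (1 - v/16)/(1/16) = v - (16 - v) = 2v - 16
Step 3: Set phi(r*) = 0: 2r* - 16 = 0
Step 4: r* = 16/2 = 8 (the number of bidders n = 5 does not enter)

8


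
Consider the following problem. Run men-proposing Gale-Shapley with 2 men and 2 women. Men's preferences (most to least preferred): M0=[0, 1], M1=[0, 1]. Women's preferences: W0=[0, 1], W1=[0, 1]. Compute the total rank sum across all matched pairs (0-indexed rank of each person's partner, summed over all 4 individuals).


Step 1: Run Gale-Shapley (men propose, women hold best offer):
  M0 proposes to W0; she accepts
  M1 proposes to W0; rejected
  M1 proposes to W1; she accepts
Step 2: Final matching: W0-M0, W1-M1
Step 3: 0-indexed ranks (man's rank of his match, then woman's): 0 + 0 + 1 + 1
Step 4: Total rank sum = 2

2


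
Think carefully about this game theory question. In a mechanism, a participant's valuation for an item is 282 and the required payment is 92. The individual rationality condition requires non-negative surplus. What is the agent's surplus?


Step 1: Surplus = value - payment = 282 - 92 = 190
Step 2: IR is satisfied (surplus >= 0)

190


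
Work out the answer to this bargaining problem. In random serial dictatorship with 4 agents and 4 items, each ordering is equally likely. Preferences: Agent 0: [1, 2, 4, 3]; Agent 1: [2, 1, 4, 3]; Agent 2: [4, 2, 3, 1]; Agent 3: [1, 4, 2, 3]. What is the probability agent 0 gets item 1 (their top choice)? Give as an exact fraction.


Step 1: Agent 0 wants item 1
Step 2: There are 24 possible orderings of agents
Step 3: In 12 orderings, agent 0 gets item 1
Step 4: Probability = 12/24 = 1/2

1/2


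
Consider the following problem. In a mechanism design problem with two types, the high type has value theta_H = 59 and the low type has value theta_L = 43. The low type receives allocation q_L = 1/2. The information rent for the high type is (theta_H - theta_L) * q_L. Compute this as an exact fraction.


Step 1: theta_H - theta_L = 59 - 43 = 16
Step 2: Information rent = (theta_H - theta_L) * q_L
Step 3: = 16 * 1/2
Step 4: = 8

8


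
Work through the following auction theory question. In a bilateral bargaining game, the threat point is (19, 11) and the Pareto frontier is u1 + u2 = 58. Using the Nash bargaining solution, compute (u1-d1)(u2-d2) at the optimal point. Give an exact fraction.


Step 1: The Nash solution splits surplus symmetrically above the disagreement point
Step 2: u1 = (total + d1 - d2)/2 = (58 + 19 - 11)/2 = 33
Step 3: u2 = (total - d1 + d2)/2 = (58 - 19 + 11)/2 = 25
Step 4: Nash product = (33 - 19) * (25 - 11)
Step 5: = 14 * 14 = 196

196


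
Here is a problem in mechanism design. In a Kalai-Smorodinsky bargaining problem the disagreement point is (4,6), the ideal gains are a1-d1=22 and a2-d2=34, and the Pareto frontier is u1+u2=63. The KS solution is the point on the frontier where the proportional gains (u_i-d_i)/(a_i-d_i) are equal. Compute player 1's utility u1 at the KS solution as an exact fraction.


Step 1: At the KS point, (u1-d1)/r1 = (u2-d2)/r2 = t and u1+u2 = 63
Step 2: u1 = d1 + r1*t and u2 = d2 + r2*t, so (d1 + r1*t) + (d2 + r2*t) = 63
Step 3: t = (63 - 4 - 6)/(22 + 34) = 53/56
Step 4: u1 = d1 + r1*t = 4 + 22 * 53/56 = 695/28
Step 5: (Check: u2 = d2 + r2*t = 1069/28; u1+u2 = 695/28 + 1069/28 = 63, on the frontier.)

695/28


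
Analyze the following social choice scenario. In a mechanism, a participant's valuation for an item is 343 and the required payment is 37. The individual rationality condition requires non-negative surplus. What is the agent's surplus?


Step 1: Surplus = value - payment = 343 - 37 = 306
Step 2: IR is satisfied (surplus >= 0)

306


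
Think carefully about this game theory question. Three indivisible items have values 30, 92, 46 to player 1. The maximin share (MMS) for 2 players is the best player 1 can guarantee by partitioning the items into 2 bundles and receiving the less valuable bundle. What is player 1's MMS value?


Step 1: Item values = 30, 92, 46
Step 2: Enumerate all 2-bundle partitions and take the smaller bundle:
  Partition 1: {30} vs {92,46} -> bundles 30, 138; min = 30
  Partition 2: {92} vs {30,46} -> bundles 92, 76; min = 76
  Partition 3: {46} vs {30,92} -> bundles 46, 122; min = 46
Step 3: MMS = max(30, 76, 46) = 76

76


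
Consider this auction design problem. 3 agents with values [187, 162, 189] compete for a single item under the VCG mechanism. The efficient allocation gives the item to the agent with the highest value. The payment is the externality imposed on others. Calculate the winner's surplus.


Step 1: The winner is the agent with the highest value: agent 2 with value 189
Step 2: Values of other agents: [187, 162]
Step 3: VCG payment = max of others' values = 187
Step 4: Surplus = 189 - 187 = 2

2


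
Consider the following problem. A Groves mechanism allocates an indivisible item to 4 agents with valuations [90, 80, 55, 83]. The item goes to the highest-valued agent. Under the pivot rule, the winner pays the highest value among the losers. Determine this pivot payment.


Step 1: The efficient winner is agent 0 with value 90
Step 2: Other agents' values: [80, 55, 83]
Step 3: Pivot payment = max(others) = 83
Step 4: The winner pays 83

83


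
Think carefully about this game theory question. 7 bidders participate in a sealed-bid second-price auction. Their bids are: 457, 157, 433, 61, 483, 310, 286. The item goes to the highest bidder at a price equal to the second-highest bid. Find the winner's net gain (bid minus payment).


Step 1: Sort bids in descending order: 483, 457, 433, 310, 286, 157, 61
Step 2: The winning bid is the highest: 483
Step 3: The payment equals the second-highest bid: 457
Step 4: Surplus = winner's bid - payment = 483 - 457 = 26

26


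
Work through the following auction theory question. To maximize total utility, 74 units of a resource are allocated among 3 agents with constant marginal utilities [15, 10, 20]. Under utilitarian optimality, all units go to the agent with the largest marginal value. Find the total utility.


Step 1: The marginal utilities are [15, 10, 20]
Step 2: The highest marginal utility is 20
Step 3: All 74 units go to that agent
Step 4: Total utility = 20 * 74 = 1480

1480


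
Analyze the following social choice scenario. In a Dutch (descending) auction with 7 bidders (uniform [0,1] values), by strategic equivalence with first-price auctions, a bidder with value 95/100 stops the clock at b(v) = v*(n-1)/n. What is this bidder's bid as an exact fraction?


Step 1: Dutch auctions are strategically equivalent to first-price auctions
Step 2: The equilibrium bid is b(v) = v*(n-1)/n
Step 3: b = 19/20 * 6/7
Step 4: b = 57/70

57/70


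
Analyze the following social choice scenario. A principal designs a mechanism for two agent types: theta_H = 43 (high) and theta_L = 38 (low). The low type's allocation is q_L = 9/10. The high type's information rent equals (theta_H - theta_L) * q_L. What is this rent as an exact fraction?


Step 1: theta_H - theta_L = 43 - 38 = 5
Step 2: Information rent = (theta_H - theta_L) * q_L
Step 3: = 5 * 9/10
Step 4: = 9/2

9/2


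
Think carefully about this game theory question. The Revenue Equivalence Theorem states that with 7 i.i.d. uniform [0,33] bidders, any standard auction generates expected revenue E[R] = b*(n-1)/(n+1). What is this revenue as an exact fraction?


Step 1: By Revenue Equivalence, expected revenue = b*(n-1)/(n+1)
Step 2: Substituting n = 7, b = 33
Step 3: Revenue = 33*(7-1)/(7+1) = 33*6/8
Step 4: Revenue = 198/8 = 99/4

99/4


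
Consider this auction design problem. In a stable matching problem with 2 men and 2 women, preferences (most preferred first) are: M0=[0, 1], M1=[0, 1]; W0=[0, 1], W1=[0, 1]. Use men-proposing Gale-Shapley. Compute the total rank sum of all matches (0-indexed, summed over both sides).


Step 1: Run Gale-Shapley (men propose, women hold best offer):
  M0 proposes to W0; she accepts
  M1 proposes to W0; rejected
  M1 proposes to W1; she accepts
Step 2: Final matching: W0-M0, W1-M1
Step 3: 0-indexed ranks (man's rank of his match, then woman's): 0 + 0 + 1 + 1
Step 4: Total rank sum = 2

2


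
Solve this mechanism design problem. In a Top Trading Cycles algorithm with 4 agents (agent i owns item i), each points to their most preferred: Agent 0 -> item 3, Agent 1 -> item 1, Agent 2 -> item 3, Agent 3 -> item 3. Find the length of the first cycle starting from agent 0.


Step 1: Trace the pointer graph from agent 0: 0 -> 3 -> 3
Step 2: A cycle is detected when we revisit agent 3
Step 3: The cycle is: 3 -> 3
Step 4: Cycle length = 1

1


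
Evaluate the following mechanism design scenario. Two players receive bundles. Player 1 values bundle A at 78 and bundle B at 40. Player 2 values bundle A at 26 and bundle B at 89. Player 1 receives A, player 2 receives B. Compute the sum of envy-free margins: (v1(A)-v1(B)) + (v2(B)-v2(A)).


Step 1: Player 1's margin = v1(A) - v1(B) = 78 - 40 = 38
Step 2: Player 2's margin = v2(B) - v2(A) = 89 - 26 = 63
Step 3: Total margin = 38 + 63 = 101

101


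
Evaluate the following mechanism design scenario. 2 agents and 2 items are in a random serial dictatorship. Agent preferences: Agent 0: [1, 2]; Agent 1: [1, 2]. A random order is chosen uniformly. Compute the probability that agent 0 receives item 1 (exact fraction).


Step 1: Agent 0 wants item 1
Step 2: There are 2 possible orderings of agents
Step 3: In 1 orderings, agent 0 gets item 1
Step 4: Probability = 1/2

1/2


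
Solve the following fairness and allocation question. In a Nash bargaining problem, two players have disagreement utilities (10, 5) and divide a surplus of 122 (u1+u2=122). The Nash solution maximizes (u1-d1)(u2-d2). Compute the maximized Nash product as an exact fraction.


Step 1: The Nash solution splits surplus symmetrically above the disagreement point
Step 2: u1 = (total + d1 - d2)/2 = (122 + 10 - 5)/2 = 127/2
Step 3: u2 = (total - d1 + d2)/2 = (122 - 10 + 5)/2 = 117/2
Step 4: Nash product = (127/2 - 10) * (117/2 - 5)
Step 5: = 107/2 * 107/2 = 11449/4

11449/4


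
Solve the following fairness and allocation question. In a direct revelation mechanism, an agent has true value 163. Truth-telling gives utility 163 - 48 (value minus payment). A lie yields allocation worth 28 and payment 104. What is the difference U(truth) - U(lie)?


Step 1: U(truth) = value - payment = 163 - 48 = 115
Step 2: U(lie) = allocation - payment = 28 - 104 = -76
Step 3: IC gap = 115 - (-76) = 191

191


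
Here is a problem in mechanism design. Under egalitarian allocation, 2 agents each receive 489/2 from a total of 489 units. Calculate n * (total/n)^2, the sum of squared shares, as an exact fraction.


Step 1: Each agent's share = 489/2
Step 2: Square of each share = (489/2)^2 = 239121/4
Step 3: Sum of squares = 2 * 239121/4 = 239121/2

239121/2


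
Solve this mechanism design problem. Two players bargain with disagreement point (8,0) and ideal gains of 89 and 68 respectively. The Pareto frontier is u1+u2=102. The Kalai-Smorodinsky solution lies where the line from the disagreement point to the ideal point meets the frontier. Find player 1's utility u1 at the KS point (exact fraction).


Step 1: At the KS point, (u1-d1)/r1 = (u2-d2)/r2 = t and u1+u2 = 102
Step 2: u1 = d1 + r1*t and u2 = d2 + r2*t, so (d1 + r1*t) + (d2 + r2*t) = 102
Step 3: t = (102 - 8 - 0)/(89 + 68) = 94/157
Step 4: u1 = d1 + r1*t = 8 + 89 * 94/157 = 9622/157
Step 5: (Check: u2 = d2 + r2*t = 6392/157; u1+u2 = 9622/157 + 6392/157 = 102, on the frontier.)

9622/157


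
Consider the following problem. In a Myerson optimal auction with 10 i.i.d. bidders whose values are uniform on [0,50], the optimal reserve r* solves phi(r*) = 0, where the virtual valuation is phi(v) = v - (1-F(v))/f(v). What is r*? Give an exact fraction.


Step 1: For U[0,50], F(v) = v/50 and f(v) = 1/50
Step 2: phi(v) = v - (1 - v/50)/(1/50) = v - (50 - v) = 2v - 50
Step 3: Set phi(r*) = 0: 2r* - 50 = 0
Step 4: r* = 50/2 = 25 (the number of bidders n = 10 does not enter)

25


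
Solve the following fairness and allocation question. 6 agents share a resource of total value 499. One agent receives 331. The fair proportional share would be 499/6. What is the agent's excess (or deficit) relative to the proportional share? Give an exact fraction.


Step 1: Proportional share = 499/6
Step 2: Agent's actual allocation = 331
Step 3: Excess = 331 - 499/6 = 1487/6

1487/6


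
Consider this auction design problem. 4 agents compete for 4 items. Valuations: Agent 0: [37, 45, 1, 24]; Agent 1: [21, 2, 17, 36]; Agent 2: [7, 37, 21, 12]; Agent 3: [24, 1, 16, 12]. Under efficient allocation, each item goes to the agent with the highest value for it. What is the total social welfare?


Step 1: For each item, find the maximum value among all agents.
Step 2: Item 0 -> Agent 0 (value 37)
Step 3: Item 1 -> Agent 0 (value 45)
Step 4: Item 2 -> Agent 2 (value 21)
Step 5: Item 3 -> Agent 1 (value 36)
Step 6: Total welfare = 37 + 45 + 21 + 36 = 139

139


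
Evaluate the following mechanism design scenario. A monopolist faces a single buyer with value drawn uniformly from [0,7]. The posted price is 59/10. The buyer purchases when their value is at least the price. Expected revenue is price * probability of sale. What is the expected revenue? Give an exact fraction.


Step 1: Posted price r = 59/10, value support [0,7]
Step 2: P(v >= r) = (7 - 59/10)/7 = 11/70
Step 3: Expected revenue = r * P(v >= r) = 59/10 * 11/70
Step 4: Revenue = 649/700

649/700


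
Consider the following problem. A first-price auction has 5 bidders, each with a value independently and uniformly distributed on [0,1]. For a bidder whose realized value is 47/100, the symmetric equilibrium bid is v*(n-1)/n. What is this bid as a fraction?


Step 1: The symmetric BNE bidding function is b(v) = v * (n-1) / n
Step 2: Substitute v = 47/100 and n = 5
Step 3: b = 47/100 * 4/5
Step 4: b = 47/125

47/125


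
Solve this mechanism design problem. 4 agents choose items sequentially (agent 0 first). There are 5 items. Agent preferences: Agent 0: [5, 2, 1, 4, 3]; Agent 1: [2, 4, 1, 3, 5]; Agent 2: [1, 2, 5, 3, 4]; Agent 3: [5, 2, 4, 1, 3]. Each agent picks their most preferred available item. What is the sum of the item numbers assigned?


Step 1: Agent 0 picks item 5
Step 2: Agent 1 picks item 2
Step 3: Agent 2 picks item 1
Step 4: Agent 3 picks item 4
Step 5: Sum = 5 + 2 + 1 + 4 = 12

12


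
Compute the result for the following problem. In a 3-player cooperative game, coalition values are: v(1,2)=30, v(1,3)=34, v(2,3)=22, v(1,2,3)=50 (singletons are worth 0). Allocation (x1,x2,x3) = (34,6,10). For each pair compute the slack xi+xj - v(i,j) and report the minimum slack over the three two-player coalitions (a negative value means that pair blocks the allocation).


Step 1: Slack for coalition (1,2): x1+x2 - v12 = 40 - 30 = 10
Step 2: Slack for coalition (1,3): x1+x3 - v13 = 44 - 34 = 10
Step 3: Slack for coalition (2,3): x2+x3 - v23 = 16 - 22 = -6
Step 4: Minimum slack = min(10, 10, -6) = -6, attained by (2,3); coalition (2,3) can block (slack < 0), so the allocation is not in the core

-6


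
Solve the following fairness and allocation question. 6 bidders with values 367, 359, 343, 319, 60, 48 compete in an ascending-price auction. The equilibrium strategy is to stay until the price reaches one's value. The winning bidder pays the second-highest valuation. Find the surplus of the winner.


Step 1: Identify the highest value: 367
Step 2: Identify the second-highest value: 359
Step 3: The final price = second-highest value = 359
Step 4: Surplus = 367 - 359 = 8

8


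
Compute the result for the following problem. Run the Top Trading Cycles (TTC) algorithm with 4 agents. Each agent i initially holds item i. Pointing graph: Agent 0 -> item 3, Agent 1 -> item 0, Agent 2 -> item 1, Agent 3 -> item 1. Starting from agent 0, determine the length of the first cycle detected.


Step 1: Trace the pointer graph from agent 0: 0 -> 3 -> 1 -> 0
Step 2: A cycle is detected when we revisit agent 0
Step 3: The cycle is: 0 -> 3 -> 1 -> 0
Step 4: Cycle length = 3

3


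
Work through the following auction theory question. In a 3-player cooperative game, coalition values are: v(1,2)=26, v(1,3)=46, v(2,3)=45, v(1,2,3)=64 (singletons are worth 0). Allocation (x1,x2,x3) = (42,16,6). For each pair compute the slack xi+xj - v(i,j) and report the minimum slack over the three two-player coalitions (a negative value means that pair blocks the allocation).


Step 1: Slack for coalition (1,2): x1+x2 - v12 = 58 - 26 = 32
Step 2: Slack for coalition (1,3): x1+x3 - v13 = 48 - 46 = 2
Step 3: Slack for coalition (2,3): x2+x3 - v23 = 22 - 45 = -23
Step 4: Minimum slack = min(32, 2, -23) = -23, attained by (2,3); coalition (2,3) can block (slack < 0), so the allocation is not in the core

-23


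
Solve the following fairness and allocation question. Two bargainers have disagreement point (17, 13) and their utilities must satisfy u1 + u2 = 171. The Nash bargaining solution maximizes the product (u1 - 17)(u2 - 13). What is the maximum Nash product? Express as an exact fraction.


Step 1: The Nash solution splits surplus symmetrically above the disagreement point
Step 2: u1 = (total + d1 - d2)/2 = (171 + 17 - 13)/2 = 175/2
Step 3: u2 = (total - d1 + d2)/2 = (171 - 17 + 13)/2 = 167/2
Step 4: Nash product = (175/2 - 17) * (167/2 - 13)
Step 5: = 141/2 * 141/2 = 19881/4

19881/4


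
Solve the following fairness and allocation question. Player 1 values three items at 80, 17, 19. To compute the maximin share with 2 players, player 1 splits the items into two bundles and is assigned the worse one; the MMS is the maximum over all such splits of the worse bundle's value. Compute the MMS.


Step 1: Item values = 80, 17, 19
Step 2: Enumerate all 2-bundle partitions and take the smaller bundle:
  Partition 1: {80} vs {17,19} -> bundles 80, 36; min = 36
  Partition 2: {17} vs {80,19} -> bundles 17, 99; min = 17
  Partition 3: {19} vs {80,17} -> bundles 19, 97; min = 19
Step 3: MMS = max(36, 17, 19) = 36

36


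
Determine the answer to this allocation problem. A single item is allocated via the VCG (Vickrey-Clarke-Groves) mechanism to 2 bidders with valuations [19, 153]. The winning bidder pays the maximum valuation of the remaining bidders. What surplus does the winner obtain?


Step 1: The winner is the agent with the highest value: agent 1 with value 153
Step 2: Values of other agents: [19]
Step 3: VCG payment = max of others' values = 19
Step 4: Surplus = 153 - 19 = 134

134


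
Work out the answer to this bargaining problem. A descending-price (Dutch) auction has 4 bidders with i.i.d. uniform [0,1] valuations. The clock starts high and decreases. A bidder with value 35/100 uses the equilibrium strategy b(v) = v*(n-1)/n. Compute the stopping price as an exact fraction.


Step 1: Dutch auctions are strategically equivalent to first-price auctions
Step 2: The equilibrium bid is b(v) = v*(n-1)/n
Step 3: b = 7/20 * 3/4
Step 4: b = 21/80

21/80


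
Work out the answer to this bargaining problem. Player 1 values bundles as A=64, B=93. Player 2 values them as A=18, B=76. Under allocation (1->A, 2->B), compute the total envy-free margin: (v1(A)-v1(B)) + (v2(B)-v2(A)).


Step 1: Player 1's margin = v1(A) - v1(B) = 64 - 93 = -29
Step 2: Player 2's margin = v2(B) - v2(A) = 76 - 18 = 58
Step 3: Total margin = -29 + 58 = 29

29


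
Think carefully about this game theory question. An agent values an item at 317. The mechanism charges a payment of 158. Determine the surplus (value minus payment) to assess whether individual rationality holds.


Step 1: Surplus = value - payment = 317 - 158 = 159
Step 2: IR is satisfied (surplus >= 0)

159


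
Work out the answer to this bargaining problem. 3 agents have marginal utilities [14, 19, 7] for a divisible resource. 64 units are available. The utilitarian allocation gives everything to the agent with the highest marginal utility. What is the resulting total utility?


Step 1: The marginal utilities are [14, 19, 7]
Step 2: The highest marginal utility is 19
Step 3: All 64 units go to that agent
Step 4: Total utility = 19 * 64 = 1216

1216


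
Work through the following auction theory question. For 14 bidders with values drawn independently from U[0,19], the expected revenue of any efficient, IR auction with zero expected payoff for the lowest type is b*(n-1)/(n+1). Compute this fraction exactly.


Step 1: By Revenue Equivalence, expected revenue = b*(n-1)/(n+1)
Step 2: Substituting n = 14, b = 19
Step 3: Revenue = 19*(14-1)/(14+1) = 19*13/15
Step 4: Revenue = 247/15

247/15


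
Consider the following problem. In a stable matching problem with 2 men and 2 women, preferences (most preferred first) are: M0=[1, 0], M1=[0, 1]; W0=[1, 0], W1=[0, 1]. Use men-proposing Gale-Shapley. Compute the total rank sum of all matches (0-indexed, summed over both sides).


Step 1: Run Gale-Shapley (men propose, women hold best offer):
  M0 proposes to W1; she accepts
  M1 proposes to W0; she accepts
Step 2: Final matching: W0-M1, W1-M0
Step 3: 0-indexed ranks (man's rank of his match, then woman's): 0 + 0 + 0 + 0
Step 4: Total rank sum = 0

0


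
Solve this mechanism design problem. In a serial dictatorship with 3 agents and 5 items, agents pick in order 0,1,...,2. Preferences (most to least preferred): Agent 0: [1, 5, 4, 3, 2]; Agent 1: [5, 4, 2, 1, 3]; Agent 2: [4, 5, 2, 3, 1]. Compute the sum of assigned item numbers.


Step 1: Agent 0 picks item 1
Step 2: Agent 1 picks item 5
Step 3: Agent 2 picks item 4
Step 4: Sum = 1 + 5 + 4 = 10

10


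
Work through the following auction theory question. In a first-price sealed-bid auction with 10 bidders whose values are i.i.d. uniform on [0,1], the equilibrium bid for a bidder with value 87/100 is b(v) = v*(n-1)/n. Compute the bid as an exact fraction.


Step 1: The symmetric BNE bidding function is b(v) = v * (n-1) / n
Step 2: Substitute v = 87/100 and n = 10
Step 3: b = 87/100 * 9/10
Step 4: b = 783/1000

783/1000


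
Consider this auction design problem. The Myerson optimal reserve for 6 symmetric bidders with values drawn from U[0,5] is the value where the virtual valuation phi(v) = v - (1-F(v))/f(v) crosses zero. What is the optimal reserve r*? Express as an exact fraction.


Step 1: For U[0,5], F(v) = v/5 and f(v) = 1/5
Step 2: phi(v) = v - (1 - v/5)/(1/5) = v - (5 - v) = 2v - 5
Step 3: Set phi(r*) = 0: 2r* - 5 = 0
Step 4: r* = 5/2 (the number of bidders n = 6 does not enter)

5/2


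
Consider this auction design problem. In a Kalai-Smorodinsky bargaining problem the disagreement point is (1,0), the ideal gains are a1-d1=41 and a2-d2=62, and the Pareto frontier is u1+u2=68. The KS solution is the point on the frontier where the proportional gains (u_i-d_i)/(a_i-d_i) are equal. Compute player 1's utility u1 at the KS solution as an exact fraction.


Step 1: At the KS point, (u1-d1)/r1 = (u2-d2)/r2 = t and u1+u2 = 68
Step 2: u1 = d1 + r1*t and u2 = d2 + r2*t, so (d1 + r1*t) + (d2 + r2*t) = 68
Step 3: t = (68 - 1 - 0)/(41 + 62) = 67/103
Step 4: u1 = d1 + r1*t = 1 + 41 * 67/103 = 2850/103
Step 5: (Check: u2 = d2 + r2*t = 4154/103; u1+u2 = 2850/103 + 4154/103 = 68, on the frontier.)

2850/103


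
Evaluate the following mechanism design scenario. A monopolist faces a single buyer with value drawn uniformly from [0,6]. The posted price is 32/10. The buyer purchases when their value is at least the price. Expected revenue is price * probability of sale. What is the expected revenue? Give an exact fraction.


Step 1: Posted price r = 16/5, value support [0,6]
Step 2: P(v >= r) = (6 - 16/5)/6 = 7/15
Step 3: Expected revenue = r * P(v >= r) = 16/5 * 7/15
Step 4: Revenue = 112/75

112/75


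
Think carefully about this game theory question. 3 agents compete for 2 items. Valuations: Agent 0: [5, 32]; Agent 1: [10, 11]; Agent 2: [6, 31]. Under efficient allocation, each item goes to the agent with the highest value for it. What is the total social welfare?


Step 1: For each item, find the maximum value among all agents.
Step 2: Item 0 -> Agent 1 (value 10)
Step 3: Item 1 -> Agent 0 (value 32)
Step 4: Total welfare = 10 + 32 = 42

42


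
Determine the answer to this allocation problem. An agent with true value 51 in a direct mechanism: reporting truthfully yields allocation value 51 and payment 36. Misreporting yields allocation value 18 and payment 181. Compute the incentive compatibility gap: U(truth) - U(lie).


Step 1: U(truth) = value - payment = 51 - 36 = 15
Step 2: U(lie) = allocation - payment = 18 - 181 = -163
Step 3: IC gap = 15 - (-163) = 178

178


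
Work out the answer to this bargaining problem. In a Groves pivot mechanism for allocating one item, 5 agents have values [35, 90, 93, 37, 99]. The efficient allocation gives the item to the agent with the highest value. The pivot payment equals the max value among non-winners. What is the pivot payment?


Step 1: The efficient winner is agent 4 with value 99
Step 2: Other agents' values: [35, 90, 93, 37]
Step 3: Pivot payment = max(others) = 93
Step 4: The winner pays 93

93


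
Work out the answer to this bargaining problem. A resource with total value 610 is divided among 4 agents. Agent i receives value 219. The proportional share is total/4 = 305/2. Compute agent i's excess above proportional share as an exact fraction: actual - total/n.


Step 1: Proportional share = 610/4 = 305/2
Step 2: Agent's actual allocation = 219
Step 3: Excess = 219 - 305/2 = 133/2

133/2


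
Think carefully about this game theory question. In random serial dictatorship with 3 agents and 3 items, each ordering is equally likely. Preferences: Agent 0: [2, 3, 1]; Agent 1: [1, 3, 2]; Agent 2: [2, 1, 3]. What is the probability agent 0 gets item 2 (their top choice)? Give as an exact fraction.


Step 1: Agent 0 wants item 2
Step 2: There are 6 possible orderings of agents
Step 3: In 3 orderings, agent 0 gets item 2
Step 4: Probability = 3/6 = 1/2

1/2


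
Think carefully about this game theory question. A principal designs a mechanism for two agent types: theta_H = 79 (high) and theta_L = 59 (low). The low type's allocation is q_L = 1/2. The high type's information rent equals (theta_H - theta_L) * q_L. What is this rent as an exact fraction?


Step 1: theta_H - theta_L = 79 - 59 = 20
Step 2: Information rent = (theta_H - theta_L) * q_L
Step 3: = 20 * 1/2
Step 4: = 10

10


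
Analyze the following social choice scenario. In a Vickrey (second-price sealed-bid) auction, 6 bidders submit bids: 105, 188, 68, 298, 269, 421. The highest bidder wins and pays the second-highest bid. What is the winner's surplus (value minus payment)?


Step 1: Sort bids in descending order: 421, 298, 269, 188, 105, 68
Step 2: The winning bid is the highest: 421
Step 3: The payment equals the second-highest bid: 298
Step 4: Surplus = winner's bid - payment = 421 - 298 = 123

123


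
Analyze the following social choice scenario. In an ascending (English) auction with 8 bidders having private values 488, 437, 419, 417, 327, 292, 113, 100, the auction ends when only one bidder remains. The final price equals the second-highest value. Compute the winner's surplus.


Step 1: Identify the highest value: 488
Step 2: Identify the second-highest value: 437
Step 3: The final price = second-highest value = 437
Step 4: Surplus = 488 - 437 = 51

51


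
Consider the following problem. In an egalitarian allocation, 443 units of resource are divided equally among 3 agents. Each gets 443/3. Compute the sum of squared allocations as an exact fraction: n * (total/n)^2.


Step 1: Each agent's share = 443/3
Step 2: Square of each share = (443/3)^2 = 196249/9
Step 3: Sum of squares = 3 * 196249/9 = 196249/3

196249/3


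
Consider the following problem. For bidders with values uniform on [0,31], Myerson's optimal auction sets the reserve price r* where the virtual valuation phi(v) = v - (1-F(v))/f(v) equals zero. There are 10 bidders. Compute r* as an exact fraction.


Step 1: For U[0,31], F(v) = v/31 and f(v) = 1/31
Step 2: phi(v) = v - (1 - v/31)/(1/31) = v - (31 - v) = 2v - 31
Step 3: Set phi(r*) = 0: 2r* - 31 = 0
Step 4: r* = 31/2 (the number of bidders n = 10 does not enter)

31/2


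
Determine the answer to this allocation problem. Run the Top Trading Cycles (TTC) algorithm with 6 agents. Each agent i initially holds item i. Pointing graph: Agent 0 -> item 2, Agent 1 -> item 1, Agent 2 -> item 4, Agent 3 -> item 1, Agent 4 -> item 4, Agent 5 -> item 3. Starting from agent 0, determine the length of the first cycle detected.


Step 1: Trace the pointer graph from agent 0: 0 -> 2 -> 4 -> 4
Step 2: A cycle is detected when we revisit agent 4
Step 3: The cycle is: 4 -> 4
Step 4: Cycle length = 1

1


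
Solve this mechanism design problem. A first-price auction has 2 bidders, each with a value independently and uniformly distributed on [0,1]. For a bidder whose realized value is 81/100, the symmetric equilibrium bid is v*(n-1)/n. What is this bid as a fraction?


Step 1: The symmetric BNE bidding function is b(v) = v * (n-1) / n
Step 2: Substitute v = 81/100 and n = 2
Step 3: b = 81/100 * 1/2
Step 4: b = 81/200

81/200
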